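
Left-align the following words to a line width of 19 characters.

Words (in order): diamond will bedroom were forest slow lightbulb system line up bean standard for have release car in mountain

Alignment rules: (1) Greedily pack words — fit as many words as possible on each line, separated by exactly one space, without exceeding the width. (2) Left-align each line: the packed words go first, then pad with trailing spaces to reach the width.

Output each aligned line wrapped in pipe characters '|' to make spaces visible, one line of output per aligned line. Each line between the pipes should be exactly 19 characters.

Line 1: ['diamond', 'will'] (min_width=12, slack=7)
Line 2: ['bedroom', 'were', 'forest'] (min_width=19, slack=0)
Line 3: ['slow', 'lightbulb'] (min_width=14, slack=5)
Line 4: ['system', 'line', 'up', 'bean'] (min_width=19, slack=0)
Line 5: ['standard', 'for', 'have'] (min_width=17, slack=2)
Line 6: ['release', 'car', 'in'] (min_width=14, slack=5)
Line 7: ['mountain'] (min_width=8, slack=11)

Answer: |diamond will       |
|bedroom were forest|
|slow lightbulb     |
|system line up bean|
|standard for have  |
|release car in     |
|mountain           |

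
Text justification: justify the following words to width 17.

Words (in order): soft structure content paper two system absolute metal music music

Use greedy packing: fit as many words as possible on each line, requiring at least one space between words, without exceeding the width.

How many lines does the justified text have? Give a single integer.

Line 1: ['soft', 'structure'] (min_width=14, slack=3)
Line 2: ['content', 'paper', 'two'] (min_width=17, slack=0)
Line 3: ['system', 'absolute'] (min_width=15, slack=2)
Line 4: ['metal', 'music', 'music'] (min_width=17, slack=0)
Total lines: 4

Answer: 4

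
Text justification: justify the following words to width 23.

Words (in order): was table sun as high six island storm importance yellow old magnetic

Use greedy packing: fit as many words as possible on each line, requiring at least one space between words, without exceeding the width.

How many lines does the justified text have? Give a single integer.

Line 1: ['was', 'table', 'sun', 'as', 'high'] (min_width=21, slack=2)
Line 2: ['six', 'island', 'storm'] (min_width=16, slack=7)
Line 3: ['importance', 'yellow', 'old'] (min_width=21, slack=2)
Line 4: ['magnetic'] (min_width=8, slack=15)
Total lines: 4

Answer: 4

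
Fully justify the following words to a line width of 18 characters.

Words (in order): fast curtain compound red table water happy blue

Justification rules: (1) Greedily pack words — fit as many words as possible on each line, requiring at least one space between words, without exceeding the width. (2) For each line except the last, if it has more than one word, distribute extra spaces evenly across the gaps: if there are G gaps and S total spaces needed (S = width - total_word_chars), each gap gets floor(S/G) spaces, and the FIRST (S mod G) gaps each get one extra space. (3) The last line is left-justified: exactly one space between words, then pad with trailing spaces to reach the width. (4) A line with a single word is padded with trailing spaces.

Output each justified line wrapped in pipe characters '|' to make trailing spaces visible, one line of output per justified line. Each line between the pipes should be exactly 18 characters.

Line 1: ['fast', 'curtain'] (min_width=12, slack=6)
Line 2: ['compound', 'red', 'table'] (min_width=18, slack=0)
Line 3: ['water', 'happy', 'blue'] (min_width=16, slack=2)

Answer: |fast       curtain|
|compound red table|
|water happy blue  |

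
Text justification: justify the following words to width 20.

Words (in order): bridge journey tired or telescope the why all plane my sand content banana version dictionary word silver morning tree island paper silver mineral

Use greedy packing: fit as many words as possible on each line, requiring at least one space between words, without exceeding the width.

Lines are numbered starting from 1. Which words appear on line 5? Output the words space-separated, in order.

Line 1: ['bridge', 'journey', 'tired'] (min_width=20, slack=0)
Line 2: ['or', 'telescope', 'the', 'why'] (min_width=20, slack=0)
Line 3: ['all', 'plane', 'my', 'sand'] (min_width=17, slack=3)
Line 4: ['content', 'banana'] (min_width=14, slack=6)
Line 5: ['version', 'dictionary'] (min_width=18, slack=2)
Line 6: ['word', 'silver', 'morning'] (min_width=19, slack=1)
Line 7: ['tree', 'island', 'paper'] (min_width=17, slack=3)
Line 8: ['silver', 'mineral'] (min_width=14, slack=6)

Answer: version dictionary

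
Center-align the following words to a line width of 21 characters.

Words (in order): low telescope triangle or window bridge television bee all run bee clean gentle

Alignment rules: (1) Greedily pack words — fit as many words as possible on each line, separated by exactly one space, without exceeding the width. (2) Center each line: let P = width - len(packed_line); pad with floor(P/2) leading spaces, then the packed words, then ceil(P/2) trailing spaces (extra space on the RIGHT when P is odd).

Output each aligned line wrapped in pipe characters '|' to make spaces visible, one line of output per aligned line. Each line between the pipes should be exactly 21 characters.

Answer: |    low telescope    |
| triangle or window  |
|bridge television bee|
|  all run bee clean  |
|       gentle        |

Derivation:
Line 1: ['low', 'telescope'] (min_width=13, slack=8)
Line 2: ['triangle', 'or', 'window'] (min_width=18, slack=3)
Line 3: ['bridge', 'television', 'bee'] (min_width=21, slack=0)
Line 4: ['all', 'run', 'bee', 'clean'] (min_width=17, slack=4)
Line 5: ['gentle'] (min_width=6, slack=15)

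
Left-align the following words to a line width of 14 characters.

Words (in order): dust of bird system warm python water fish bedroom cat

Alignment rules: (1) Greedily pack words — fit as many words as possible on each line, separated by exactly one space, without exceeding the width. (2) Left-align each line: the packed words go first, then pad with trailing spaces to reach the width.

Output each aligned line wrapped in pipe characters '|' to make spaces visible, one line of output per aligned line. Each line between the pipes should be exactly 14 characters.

Line 1: ['dust', 'of', 'bird'] (min_width=12, slack=2)
Line 2: ['system', 'warm'] (min_width=11, slack=3)
Line 3: ['python', 'water'] (min_width=12, slack=2)
Line 4: ['fish', 'bedroom'] (min_width=12, slack=2)
Line 5: ['cat'] (min_width=3, slack=11)

Answer: |dust of bird  |
|system warm   |
|python water  |
|fish bedroom  |
|cat           |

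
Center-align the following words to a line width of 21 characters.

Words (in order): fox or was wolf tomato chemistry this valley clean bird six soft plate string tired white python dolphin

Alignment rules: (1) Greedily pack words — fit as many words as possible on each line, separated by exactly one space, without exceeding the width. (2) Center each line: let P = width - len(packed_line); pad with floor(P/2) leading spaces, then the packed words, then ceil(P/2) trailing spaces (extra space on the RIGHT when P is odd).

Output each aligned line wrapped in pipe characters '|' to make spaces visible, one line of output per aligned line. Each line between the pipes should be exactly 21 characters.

Answer: |   fox or was wolf   |
|tomato chemistry this|
|valley clean bird six|
|  soft plate string  |
| tired white python  |
|       dolphin       |

Derivation:
Line 1: ['fox', 'or', 'was', 'wolf'] (min_width=15, slack=6)
Line 2: ['tomato', 'chemistry', 'this'] (min_width=21, slack=0)
Line 3: ['valley', 'clean', 'bird', 'six'] (min_width=21, slack=0)
Line 4: ['soft', 'plate', 'string'] (min_width=17, slack=4)
Line 5: ['tired', 'white', 'python'] (min_width=18, slack=3)
Line 6: ['dolphin'] (min_width=7, slack=14)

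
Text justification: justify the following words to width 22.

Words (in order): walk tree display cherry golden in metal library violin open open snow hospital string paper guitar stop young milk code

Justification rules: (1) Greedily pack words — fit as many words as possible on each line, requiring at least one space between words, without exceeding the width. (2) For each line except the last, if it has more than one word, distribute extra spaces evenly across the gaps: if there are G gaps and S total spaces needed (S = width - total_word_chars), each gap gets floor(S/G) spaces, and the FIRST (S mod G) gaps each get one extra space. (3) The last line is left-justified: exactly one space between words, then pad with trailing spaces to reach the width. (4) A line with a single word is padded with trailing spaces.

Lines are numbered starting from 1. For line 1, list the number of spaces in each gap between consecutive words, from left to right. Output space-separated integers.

Line 1: ['walk', 'tree', 'display'] (min_width=17, slack=5)
Line 2: ['cherry', 'golden', 'in', 'metal'] (min_width=22, slack=0)
Line 3: ['library', 'violin', 'open'] (min_width=19, slack=3)
Line 4: ['open', 'snow', 'hospital'] (min_width=18, slack=4)
Line 5: ['string', 'paper', 'guitar'] (min_width=19, slack=3)
Line 6: ['stop', 'young', 'milk', 'code'] (min_width=20, slack=2)

Answer: 4 3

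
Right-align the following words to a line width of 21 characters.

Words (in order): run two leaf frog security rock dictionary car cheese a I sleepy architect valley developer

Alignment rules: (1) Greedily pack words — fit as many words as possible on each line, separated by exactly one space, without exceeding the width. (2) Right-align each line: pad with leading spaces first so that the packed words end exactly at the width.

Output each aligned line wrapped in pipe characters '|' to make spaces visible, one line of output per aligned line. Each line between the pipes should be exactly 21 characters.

Answer: |    run two leaf frog|
|        security rock|
|dictionary car cheese|
| a I sleepy architect|
|     valley developer|

Derivation:
Line 1: ['run', 'two', 'leaf', 'frog'] (min_width=17, slack=4)
Line 2: ['security', 'rock'] (min_width=13, slack=8)
Line 3: ['dictionary', 'car', 'cheese'] (min_width=21, slack=0)
Line 4: ['a', 'I', 'sleepy', 'architect'] (min_width=20, slack=1)
Line 5: ['valley', 'developer'] (min_width=16, slack=5)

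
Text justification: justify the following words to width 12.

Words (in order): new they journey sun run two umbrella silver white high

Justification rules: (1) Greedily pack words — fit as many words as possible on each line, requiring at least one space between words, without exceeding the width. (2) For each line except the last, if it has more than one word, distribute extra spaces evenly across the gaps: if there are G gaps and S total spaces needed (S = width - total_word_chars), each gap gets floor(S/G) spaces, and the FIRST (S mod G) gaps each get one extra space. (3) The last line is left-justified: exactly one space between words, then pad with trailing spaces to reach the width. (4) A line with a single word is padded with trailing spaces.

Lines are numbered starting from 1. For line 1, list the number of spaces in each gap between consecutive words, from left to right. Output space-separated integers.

Line 1: ['new', 'they'] (min_width=8, slack=4)
Line 2: ['journey', 'sun'] (min_width=11, slack=1)
Line 3: ['run', 'two'] (min_width=7, slack=5)
Line 4: ['umbrella'] (min_width=8, slack=4)
Line 5: ['silver', 'white'] (min_width=12, slack=0)
Line 6: ['high'] (min_width=4, slack=8)

Answer: 5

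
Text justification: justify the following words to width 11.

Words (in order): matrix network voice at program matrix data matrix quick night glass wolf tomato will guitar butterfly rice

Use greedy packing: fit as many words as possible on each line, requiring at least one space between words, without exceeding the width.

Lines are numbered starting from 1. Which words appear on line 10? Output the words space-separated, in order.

Line 1: ['matrix'] (min_width=6, slack=5)
Line 2: ['network'] (min_width=7, slack=4)
Line 3: ['voice', 'at'] (min_width=8, slack=3)
Line 4: ['program'] (min_width=7, slack=4)
Line 5: ['matrix', 'data'] (min_width=11, slack=0)
Line 6: ['matrix'] (min_width=6, slack=5)
Line 7: ['quick', 'night'] (min_width=11, slack=0)
Line 8: ['glass', 'wolf'] (min_width=10, slack=1)
Line 9: ['tomato', 'will'] (min_width=11, slack=0)
Line 10: ['guitar'] (min_width=6, slack=5)
Line 11: ['butterfly'] (min_width=9, slack=2)
Line 12: ['rice'] (min_width=4, slack=7)

Answer: guitar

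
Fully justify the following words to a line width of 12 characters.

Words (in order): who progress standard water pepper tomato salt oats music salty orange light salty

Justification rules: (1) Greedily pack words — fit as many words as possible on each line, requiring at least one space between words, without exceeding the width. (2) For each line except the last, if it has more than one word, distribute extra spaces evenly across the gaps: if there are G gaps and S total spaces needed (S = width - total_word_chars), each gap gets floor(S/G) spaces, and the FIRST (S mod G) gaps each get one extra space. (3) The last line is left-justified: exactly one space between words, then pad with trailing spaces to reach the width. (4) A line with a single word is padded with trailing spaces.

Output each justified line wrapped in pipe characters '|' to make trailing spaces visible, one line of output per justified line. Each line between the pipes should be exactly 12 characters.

Line 1: ['who', 'progress'] (min_width=12, slack=0)
Line 2: ['standard'] (min_width=8, slack=4)
Line 3: ['water', 'pepper'] (min_width=12, slack=0)
Line 4: ['tomato', 'salt'] (min_width=11, slack=1)
Line 5: ['oats', 'music'] (min_width=10, slack=2)
Line 6: ['salty', 'orange'] (min_width=12, slack=0)
Line 7: ['light', 'salty'] (min_width=11, slack=1)

Answer: |who progress|
|standard    |
|water pepper|
|tomato  salt|
|oats   music|
|salty orange|
|light salty |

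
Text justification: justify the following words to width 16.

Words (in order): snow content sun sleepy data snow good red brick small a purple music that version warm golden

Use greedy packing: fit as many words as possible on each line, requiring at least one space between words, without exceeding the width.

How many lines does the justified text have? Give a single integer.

Answer: 7

Derivation:
Line 1: ['snow', 'content', 'sun'] (min_width=16, slack=0)
Line 2: ['sleepy', 'data', 'snow'] (min_width=16, slack=0)
Line 3: ['good', 'red', 'brick'] (min_width=14, slack=2)
Line 4: ['small', 'a', 'purple'] (min_width=14, slack=2)
Line 5: ['music', 'that'] (min_width=10, slack=6)
Line 6: ['version', 'warm'] (min_width=12, slack=4)
Line 7: ['golden'] (min_width=6, slack=10)
Total lines: 7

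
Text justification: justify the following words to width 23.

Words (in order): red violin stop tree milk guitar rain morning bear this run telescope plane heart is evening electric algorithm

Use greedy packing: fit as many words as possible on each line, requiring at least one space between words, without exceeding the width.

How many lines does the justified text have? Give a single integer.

Answer: 6

Derivation:
Line 1: ['red', 'violin', 'stop', 'tree'] (min_width=20, slack=3)
Line 2: ['milk', 'guitar', 'rain'] (min_width=16, slack=7)
Line 3: ['morning', 'bear', 'this', 'run'] (min_width=21, slack=2)
Line 4: ['telescope', 'plane', 'heart'] (min_width=21, slack=2)
Line 5: ['is', 'evening', 'electric'] (min_width=19, slack=4)
Line 6: ['algorithm'] (min_width=9, slack=14)
Total lines: 6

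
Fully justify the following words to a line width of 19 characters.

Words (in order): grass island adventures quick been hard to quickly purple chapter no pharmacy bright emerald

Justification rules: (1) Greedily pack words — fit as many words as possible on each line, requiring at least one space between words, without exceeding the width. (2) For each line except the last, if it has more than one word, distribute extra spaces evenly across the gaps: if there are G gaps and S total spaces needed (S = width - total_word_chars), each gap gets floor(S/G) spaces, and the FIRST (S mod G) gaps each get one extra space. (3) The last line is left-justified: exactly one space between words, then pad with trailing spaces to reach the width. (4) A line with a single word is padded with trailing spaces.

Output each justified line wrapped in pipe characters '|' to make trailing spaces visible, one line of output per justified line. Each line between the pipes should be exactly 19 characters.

Line 1: ['grass', 'island'] (min_width=12, slack=7)
Line 2: ['adventures', 'quick'] (min_width=16, slack=3)
Line 3: ['been', 'hard', 'to'] (min_width=12, slack=7)
Line 4: ['quickly', 'purple'] (min_width=14, slack=5)
Line 5: ['chapter', 'no', 'pharmacy'] (min_width=19, slack=0)
Line 6: ['bright', 'emerald'] (min_width=14, slack=5)

Answer: |grass        island|
|adventures    quick|
|been     hard    to|
|quickly      purple|
|chapter no pharmacy|
|bright emerald     |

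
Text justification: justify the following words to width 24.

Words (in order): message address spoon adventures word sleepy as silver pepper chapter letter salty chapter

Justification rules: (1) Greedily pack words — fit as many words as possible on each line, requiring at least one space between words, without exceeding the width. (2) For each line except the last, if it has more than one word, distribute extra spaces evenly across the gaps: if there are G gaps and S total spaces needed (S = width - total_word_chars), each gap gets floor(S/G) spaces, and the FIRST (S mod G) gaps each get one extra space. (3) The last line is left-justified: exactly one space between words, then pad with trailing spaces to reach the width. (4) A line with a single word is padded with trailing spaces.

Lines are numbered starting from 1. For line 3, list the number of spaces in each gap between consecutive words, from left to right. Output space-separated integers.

Answer: 1 1 1

Derivation:
Line 1: ['message', 'address', 'spoon'] (min_width=21, slack=3)
Line 2: ['adventures', 'word', 'sleepy'] (min_width=22, slack=2)
Line 3: ['as', 'silver', 'pepper', 'chapter'] (min_width=24, slack=0)
Line 4: ['letter', 'salty', 'chapter'] (min_width=20, slack=4)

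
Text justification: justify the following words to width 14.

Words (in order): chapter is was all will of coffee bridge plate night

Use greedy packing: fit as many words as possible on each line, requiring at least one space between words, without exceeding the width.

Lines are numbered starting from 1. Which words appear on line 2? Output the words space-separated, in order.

Line 1: ['chapter', 'is', 'was'] (min_width=14, slack=0)
Line 2: ['all', 'will', 'of'] (min_width=11, slack=3)
Line 3: ['coffee', 'bridge'] (min_width=13, slack=1)
Line 4: ['plate', 'night'] (min_width=11, slack=3)

Answer: all will of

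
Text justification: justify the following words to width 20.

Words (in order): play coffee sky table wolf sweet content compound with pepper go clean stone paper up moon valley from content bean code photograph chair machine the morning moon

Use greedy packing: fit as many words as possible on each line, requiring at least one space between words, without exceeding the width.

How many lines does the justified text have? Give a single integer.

Answer: 9

Derivation:
Line 1: ['play', 'coffee', 'sky'] (min_width=15, slack=5)
Line 2: ['table', 'wolf', 'sweet'] (min_width=16, slack=4)
Line 3: ['content', 'compound'] (min_width=16, slack=4)
Line 4: ['with', 'pepper', 'go', 'clean'] (min_width=20, slack=0)
Line 5: ['stone', 'paper', 'up', 'moon'] (min_width=19, slack=1)
Line 6: ['valley', 'from', 'content'] (min_width=19, slack=1)
Line 7: ['bean', 'code', 'photograph'] (min_width=20, slack=0)
Line 8: ['chair', 'machine', 'the'] (min_width=17, slack=3)
Line 9: ['morning', 'moon'] (min_width=12, slack=8)
Total lines: 9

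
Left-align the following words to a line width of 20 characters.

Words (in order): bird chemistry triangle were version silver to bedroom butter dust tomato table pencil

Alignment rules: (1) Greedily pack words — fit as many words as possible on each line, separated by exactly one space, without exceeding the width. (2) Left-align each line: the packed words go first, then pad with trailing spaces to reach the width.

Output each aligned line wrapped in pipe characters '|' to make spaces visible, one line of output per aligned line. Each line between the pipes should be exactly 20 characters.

Line 1: ['bird', 'chemistry'] (min_width=14, slack=6)
Line 2: ['triangle', 'were'] (min_width=13, slack=7)
Line 3: ['version', 'silver', 'to'] (min_width=17, slack=3)
Line 4: ['bedroom', 'butter', 'dust'] (min_width=19, slack=1)
Line 5: ['tomato', 'table', 'pencil'] (min_width=19, slack=1)

Answer: |bird chemistry      |
|triangle were       |
|version silver to   |
|bedroom butter dust |
|tomato table pencil |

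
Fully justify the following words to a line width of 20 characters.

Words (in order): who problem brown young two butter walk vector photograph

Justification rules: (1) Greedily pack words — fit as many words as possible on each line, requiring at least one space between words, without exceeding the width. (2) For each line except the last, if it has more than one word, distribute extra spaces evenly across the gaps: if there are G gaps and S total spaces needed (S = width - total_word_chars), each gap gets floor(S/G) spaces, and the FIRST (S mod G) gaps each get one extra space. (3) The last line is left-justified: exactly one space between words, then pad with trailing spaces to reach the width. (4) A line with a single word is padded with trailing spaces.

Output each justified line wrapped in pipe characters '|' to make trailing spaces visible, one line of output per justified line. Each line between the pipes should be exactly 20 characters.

Answer: |who   problem  brown|
|young   two   butter|
|walk          vector|
|photograph          |

Derivation:
Line 1: ['who', 'problem', 'brown'] (min_width=17, slack=3)
Line 2: ['young', 'two', 'butter'] (min_width=16, slack=4)
Line 3: ['walk', 'vector'] (min_width=11, slack=9)
Line 4: ['photograph'] (min_width=10, slack=10)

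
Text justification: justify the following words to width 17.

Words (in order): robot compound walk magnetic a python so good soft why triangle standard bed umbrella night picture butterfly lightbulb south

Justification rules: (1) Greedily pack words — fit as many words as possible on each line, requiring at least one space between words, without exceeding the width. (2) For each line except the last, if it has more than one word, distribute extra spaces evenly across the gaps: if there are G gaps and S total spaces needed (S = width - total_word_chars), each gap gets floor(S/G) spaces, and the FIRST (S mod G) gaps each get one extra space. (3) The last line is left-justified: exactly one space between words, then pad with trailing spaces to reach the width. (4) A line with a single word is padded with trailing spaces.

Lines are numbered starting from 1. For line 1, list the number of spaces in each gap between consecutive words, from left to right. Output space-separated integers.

Line 1: ['robot', 'compound'] (min_width=14, slack=3)
Line 2: ['walk', 'magnetic', 'a'] (min_width=15, slack=2)
Line 3: ['python', 'so', 'good'] (min_width=14, slack=3)
Line 4: ['soft', 'why', 'triangle'] (min_width=17, slack=0)
Line 5: ['standard', 'bed'] (min_width=12, slack=5)
Line 6: ['umbrella', 'night'] (min_width=14, slack=3)
Line 7: ['picture', 'butterfly'] (min_width=17, slack=0)
Line 8: ['lightbulb', 'south'] (min_width=15, slack=2)

Answer: 4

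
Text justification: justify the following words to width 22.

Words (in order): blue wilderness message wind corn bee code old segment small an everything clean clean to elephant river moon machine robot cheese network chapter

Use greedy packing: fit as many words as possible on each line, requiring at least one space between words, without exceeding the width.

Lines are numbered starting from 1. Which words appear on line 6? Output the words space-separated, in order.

Answer: river moon machine

Derivation:
Line 1: ['blue', 'wilderness'] (min_width=15, slack=7)
Line 2: ['message', 'wind', 'corn', 'bee'] (min_width=21, slack=1)
Line 3: ['code', 'old', 'segment', 'small'] (min_width=22, slack=0)
Line 4: ['an', 'everything', 'clean'] (min_width=19, slack=3)
Line 5: ['clean', 'to', 'elephant'] (min_width=17, slack=5)
Line 6: ['river', 'moon', 'machine'] (min_width=18, slack=4)
Line 7: ['robot', 'cheese', 'network'] (min_width=20, slack=2)
Line 8: ['chapter'] (min_width=7, slack=15)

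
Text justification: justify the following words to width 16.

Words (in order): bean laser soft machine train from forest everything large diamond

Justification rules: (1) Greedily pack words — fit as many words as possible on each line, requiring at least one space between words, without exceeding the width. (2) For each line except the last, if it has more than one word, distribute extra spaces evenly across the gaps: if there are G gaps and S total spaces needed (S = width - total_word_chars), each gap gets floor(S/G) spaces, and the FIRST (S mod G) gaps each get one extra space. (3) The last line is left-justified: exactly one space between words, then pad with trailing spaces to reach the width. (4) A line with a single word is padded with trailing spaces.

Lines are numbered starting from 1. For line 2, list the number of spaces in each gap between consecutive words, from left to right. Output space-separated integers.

Line 1: ['bean', 'laser', 'soft'] (min_width=15, slack=1)
Line 2: ['machine', 'train'] (min_width=13, slack=3)
Line 3: ['from', 'forest'] (min_width=11, slack=5)
Line 4: ['everything', 'large'] (min_width=16, slack=0)
Line 5: ['diamond'] (min_width=7, slack=9)

Answer: 4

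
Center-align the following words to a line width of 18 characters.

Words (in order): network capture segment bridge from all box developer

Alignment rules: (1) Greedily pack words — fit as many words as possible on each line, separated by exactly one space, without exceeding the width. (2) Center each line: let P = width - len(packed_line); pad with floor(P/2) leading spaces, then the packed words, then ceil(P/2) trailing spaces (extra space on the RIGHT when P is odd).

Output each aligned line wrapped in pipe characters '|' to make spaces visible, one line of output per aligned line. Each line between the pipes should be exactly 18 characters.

Answer: | network capture  |
|  segment bridge  |
|   from all box   |
|    developer     |

Derivation:
Line 1: ['network', 'capture'] (min_width=15, slack=3)
Line 2: ['segment', 'bridge'] (min_width=14, slack=4)
Line 3: ['from', 'all', 'box'] (min_width=12, slack=6)
Line 4: ['developer'] (min_width=9, slack=9)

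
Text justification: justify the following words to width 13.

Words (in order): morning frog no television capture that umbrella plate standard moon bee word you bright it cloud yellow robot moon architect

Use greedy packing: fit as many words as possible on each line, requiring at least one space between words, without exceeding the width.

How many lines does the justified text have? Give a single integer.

Answer: 11

Derivation:
Line 1: ['morning', 'frog'] (min_width=12, slack=1)
Line 2: ['no', 'television'] (min_width=13, slack=0)
Line 3: ['capture', 'that'] (min_width=12, slack=1)
Line 4: ['umbrella'] (min_width=8, slack=5)
Line 5: ['plate'] (min_width=5, slack=8)
Line 6: ['standard', 'moon'] (min_width=13, slack=0)
Line 7: ['bee', 'word', 'you'] (min_width=12, slack=1)
Line 8: ['bright', 'it'] (min_width=9, slack=4)
Line 9: ['cloud', 'yellow'] (min_width=12, slack=1)
Line 10: ['robot', 'moon'] (min_width=10, slack=3)
Line 11: ['architect'] (min_width=9, slack=4)
Total lines: 11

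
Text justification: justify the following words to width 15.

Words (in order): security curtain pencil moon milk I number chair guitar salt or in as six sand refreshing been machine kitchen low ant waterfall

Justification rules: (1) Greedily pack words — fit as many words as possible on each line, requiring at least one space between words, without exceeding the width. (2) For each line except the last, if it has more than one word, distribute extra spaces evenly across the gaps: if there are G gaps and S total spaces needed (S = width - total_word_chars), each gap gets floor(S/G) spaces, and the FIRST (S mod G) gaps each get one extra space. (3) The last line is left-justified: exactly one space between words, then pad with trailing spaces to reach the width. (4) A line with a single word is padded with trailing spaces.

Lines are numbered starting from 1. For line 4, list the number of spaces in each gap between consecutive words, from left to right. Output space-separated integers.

Line 1: ['security'] (min_width=8, slack=7)
Line 2: ['curtain', 'pencil'] (min_width=14, slack=1)
Line 3: ['moon', 'milk', 'I'] (min_width=11, slack=4)
Line 4: ['number', 'chair'] (min_width=12, slack=3)
Line 5: ['guitar', 'salt', 'or'] (min_width=14, slack=1)
Line 6: ['in', 'as', 'six', 'sand'] (min_width=14, slack=1)
Line 7: ['refreshing', 'been'] (min_width=15, slack=0)
Line 8: ['machine', 'kitchen'] (min_width=15, slack=0)
Line 9: ['low', 'ant'] (min_width=7, slack=8)
Line 10: ['waterfall'] (min_width=9, slack=6)

Answer: 4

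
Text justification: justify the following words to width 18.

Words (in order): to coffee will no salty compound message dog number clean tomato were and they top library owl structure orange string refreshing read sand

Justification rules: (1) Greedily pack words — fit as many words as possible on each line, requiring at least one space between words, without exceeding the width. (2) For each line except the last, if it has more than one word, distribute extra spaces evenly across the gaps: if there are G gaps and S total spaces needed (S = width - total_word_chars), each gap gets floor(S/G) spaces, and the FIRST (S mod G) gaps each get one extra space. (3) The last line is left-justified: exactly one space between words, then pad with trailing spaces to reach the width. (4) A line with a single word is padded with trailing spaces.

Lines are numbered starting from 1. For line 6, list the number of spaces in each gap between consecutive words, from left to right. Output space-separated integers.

Answer: 8

Derivation:
Line 1: ['to', 'coffee', 'will', 'no'] (min_width=17, slack=1)
Line 2: ['salty', 'compound'] (min_width=14, slack=4)
Line 3: ['message', 'dog', 'number'] (min_width=18, slack=0)
Line 4: ['clean', 'tomato', 'were'] (min_width=17, slack=1)
Line 5: ['and', 'they', 'top'] (min_width=12, slack=6)
Line 6: ['library', 'owl'] (min_width=11, slack=7)
Line 7: ['structure', 'orange'] (min_width=16, slack=2)
Line 8: ['string', 'refreshing'] (min_width=17, slack=1)
Line 9: ['read', 'sand'] (min_width=9, slack=9)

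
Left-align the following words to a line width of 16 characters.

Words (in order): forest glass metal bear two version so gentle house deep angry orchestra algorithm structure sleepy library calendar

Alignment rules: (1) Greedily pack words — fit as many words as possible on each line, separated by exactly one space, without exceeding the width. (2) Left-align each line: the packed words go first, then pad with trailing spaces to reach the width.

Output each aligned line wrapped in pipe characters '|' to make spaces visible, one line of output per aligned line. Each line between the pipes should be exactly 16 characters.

Line 1: ['forest', 'glass'] (min_width=12, slack=4)
Line 2: ['metal', 'bear', 'two'] (min_width=14, slack=2)
Line 3: ['version', 'so'] (min_width=10, slack=6)
Line 4: ['gentle', 'house'] (min_width=12, slack=4)
Line 5: ['deep', 'angry'] (min_width=10, slack=6)
Line 6: ['orchestra'] (min_width=9, slack=7)
Line 7: ['algorithm'] (min_width=9, slack=7)
Line 8: ['structure', 'sleepy'] (min_width=16, slack=0)
Line 9: ['library', 'calendar'] (min_width=16, slack=0)

Answer: |forest glass    |
|metal bear two  |
|version so      |
|gentle house    |
|deep angry      |
|orchestra       |
|algorithm       |
|structure sleepy|
|library calendar|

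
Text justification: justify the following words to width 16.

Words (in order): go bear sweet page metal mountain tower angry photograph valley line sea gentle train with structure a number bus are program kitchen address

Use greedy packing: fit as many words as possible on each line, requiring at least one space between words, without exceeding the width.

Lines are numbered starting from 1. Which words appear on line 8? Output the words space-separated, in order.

Line 1: ['go', 'bear', 'sweet'] (min_width=13, slack=3)
Line 2: ['page', 'metal'] (min_width=10, slack=6)
Line 3: ['mountain', 'tower'] (min_width=14, slack=2)
Line 4: ['angry', 'photograph'] (min_width=16, slack=0)
Line 5: ['valley', 'line', 'sea'] (min_width=15, slack=1)
Line 6: ['gentle', 'train'] (min_width=12, slack=4)
Line 7: ['with', 'structure', 'a'] (min_width=16, slack=0)
Line 8: ['number', 'bus', 'are'] (min_width=14, slack=2)
Line 9: ['program', 'kitchen'] (min_width=15, slack=1)
Line 10: ['address'] (min_width=7, slack=9)

Answer: number bus are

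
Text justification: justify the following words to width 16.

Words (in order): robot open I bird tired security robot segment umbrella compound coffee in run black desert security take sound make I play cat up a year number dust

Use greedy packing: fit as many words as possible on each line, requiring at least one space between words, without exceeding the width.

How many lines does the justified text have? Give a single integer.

Answer: 10

Derivation:
Line 1: ['robot', 'open', 'I'] (min_width=12, slack=4)
Line 2: ['bird', 'tired'] (min_width=10, slack=6)
Line 3: ['security', 'robot'] (min_width=14, slack=2)
Line 4: ['segment', 'umbrella'] (min_width=16, slack=0)
Line 5: ['compound', 'coffee'] (min_width=15, slack=1)
Line 6: ['in', 'run', 'black'] (min_width=12, slack=4)
Line 7: ['desert', 'security'] (min_width=15, slack=1)
Line 8: ['take', 'sound', 'make'] (min_width=15, slack=1)
Line 9: ['I', 'play', 'cat', 'up', 'a'] (min_width=15, slack=1)
Line 10: ['year', 'number', 'dust'] (min_width=16, slack=0)
Total lines: 10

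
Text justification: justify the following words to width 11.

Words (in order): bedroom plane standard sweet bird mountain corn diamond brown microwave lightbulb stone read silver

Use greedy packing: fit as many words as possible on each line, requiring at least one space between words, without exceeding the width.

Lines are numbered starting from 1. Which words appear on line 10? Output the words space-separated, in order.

Line 1: ['bedroom'] (min_width=7, slack=4)
Line 2: ['plane'] (min_width=5, slack=6)
Line 3: ['standard'] (min_width=8, slack=3)
Line 4: ['sweet', 'bird'] (min_width=10, slack=1)
Line 5: ['mountain'] (min_width=8, slack=3)
Line 6: ['corn'] (min_width=4, slack=7)
Line 7: ['diamond'] (min_width=7, slack=4)
Line 8: ['brown'] (min_width=5, slack=6)
Line 9: ['microwave'] (min_width=9, slack=2)
Line 10: ['lightbulb'] (min_width=9, slack=2)
Line 11: ['stone', 'read'] (min_width=10, slack=1)
Line 12: ['silver'] (min_width=6, slack=5)

Answer: lightbulb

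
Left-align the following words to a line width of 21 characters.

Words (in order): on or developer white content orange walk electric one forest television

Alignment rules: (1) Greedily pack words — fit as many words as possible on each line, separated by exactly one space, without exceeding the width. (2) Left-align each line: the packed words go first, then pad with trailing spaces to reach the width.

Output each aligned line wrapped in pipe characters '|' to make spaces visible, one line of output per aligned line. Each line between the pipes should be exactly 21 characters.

Line 1: ['on', 'or', 'developer', 'white'] (min_width=21, slack=0)
Line 2: ['content', 'orange', 'walk'] (min_width=19, slack=2)
Line 3: ['electric', 'one', 'forest'] (min_width=19, slack=2)
Line 4: ['television'] (min_width=10, slack=11)

Answer: |on or developer white|
|content orange walk  |
|electric one forest  |
|television           |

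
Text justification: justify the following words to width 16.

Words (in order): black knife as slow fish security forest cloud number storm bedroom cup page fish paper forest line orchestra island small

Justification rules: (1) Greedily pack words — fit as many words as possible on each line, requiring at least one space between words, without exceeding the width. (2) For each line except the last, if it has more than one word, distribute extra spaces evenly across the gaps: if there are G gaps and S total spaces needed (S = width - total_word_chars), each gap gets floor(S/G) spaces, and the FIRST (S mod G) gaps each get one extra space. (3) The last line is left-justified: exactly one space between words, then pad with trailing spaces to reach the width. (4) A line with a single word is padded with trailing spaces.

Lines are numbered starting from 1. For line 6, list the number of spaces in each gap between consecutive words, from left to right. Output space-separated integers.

Answer: 3 2

Derivation:
Line 1: ['black', 'knife', 'as'] (min_width=14, slack=2)
Line 2: ['slow', 'fish'] (min_width=9, slack=7)
Line 3: ['security', 'forest'] (min_width=15, slack=1)
Line 4: ['cloud', 'number'] (min_width=12, slack=4)
Line 5: ['storm', 'bedroom'] (min_width=13, slack=3)
Line 6: ['cup', 'page', 'fish'] (min_width=13, slack=3)
Line 7: ['paper', 'forest'] (min_width=12, slack=4)
Line 8: ['line', 'orchestra'] (min_width=14, slack=2)
Line 9: ['island', 'small'] (min_width=12, slack=4)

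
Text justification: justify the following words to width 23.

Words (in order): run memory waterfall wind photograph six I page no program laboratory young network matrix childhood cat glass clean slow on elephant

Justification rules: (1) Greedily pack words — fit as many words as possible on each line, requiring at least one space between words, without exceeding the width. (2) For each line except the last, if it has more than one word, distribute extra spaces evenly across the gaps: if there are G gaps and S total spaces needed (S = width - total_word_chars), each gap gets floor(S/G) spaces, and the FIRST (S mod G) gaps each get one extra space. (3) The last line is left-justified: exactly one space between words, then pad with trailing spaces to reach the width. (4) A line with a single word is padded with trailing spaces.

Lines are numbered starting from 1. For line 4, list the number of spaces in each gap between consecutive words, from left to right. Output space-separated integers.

Line 1: ['run', 'memory', 'waterfall'] (min_width=20, slack=3)
Line 2: ['wind', 'photograph', 'six', 'I'] (min_width=21, slack=2)
Line 3: ['page', 'no', 'program'] (min_width=15, slack=8)
Line 4: ['laboratory', 'young'] (min_width=16, slack=7)
Line 5: ['network', 'matrix'] (min_width=14, slack=9)
Line 6: ['childhood', 'cat', 'glass'] (min_width=19, slack=4)
Line 7: ['clean', 'slow', 'on', 'elephant'] (min_width=22, slack=1)

Answer: 8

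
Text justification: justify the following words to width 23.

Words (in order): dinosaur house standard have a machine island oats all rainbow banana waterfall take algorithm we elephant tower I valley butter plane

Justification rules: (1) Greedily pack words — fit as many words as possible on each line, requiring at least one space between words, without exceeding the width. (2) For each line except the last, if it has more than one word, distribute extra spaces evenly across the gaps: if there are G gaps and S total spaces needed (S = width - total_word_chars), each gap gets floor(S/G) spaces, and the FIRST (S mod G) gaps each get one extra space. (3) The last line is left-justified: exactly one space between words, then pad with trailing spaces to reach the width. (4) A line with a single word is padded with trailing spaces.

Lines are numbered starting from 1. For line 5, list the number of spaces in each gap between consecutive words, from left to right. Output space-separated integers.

Answer: 2 2

Derivation:
Line 1: ['dinosaur', 'house', 'standard'] (min_width=23, slack=0)
Line 2: ['have', 'a', 'machine', 'island'] (min_width=21, slack=2)
Line 3: ['oats', 'all', 'rainbow', 'banana'] (min_width=23, slack=0)
Line 4: ['waterfall', 'take'] (min_width=14, slack=9)
Line 5: ['algorithm', 'we', 'elephant'] (min_width=21, slack=2)
Line 6: ['tower', 'I', 'valley', 'butter'] (min_width=21, slack=2)
Line 7: ['plane'] (min_width=5, slack=18)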